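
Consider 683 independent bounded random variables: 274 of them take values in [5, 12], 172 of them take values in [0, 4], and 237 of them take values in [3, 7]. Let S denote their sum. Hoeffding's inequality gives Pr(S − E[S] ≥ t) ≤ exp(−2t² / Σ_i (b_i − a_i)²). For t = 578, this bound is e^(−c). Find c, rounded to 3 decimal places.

33.459

Σ(b_i − a_i)² = 274·7² + 172·4² + 237·4² = 19970.
c = 2t² / 19970 = 2·578² / 19970 = 33.4586.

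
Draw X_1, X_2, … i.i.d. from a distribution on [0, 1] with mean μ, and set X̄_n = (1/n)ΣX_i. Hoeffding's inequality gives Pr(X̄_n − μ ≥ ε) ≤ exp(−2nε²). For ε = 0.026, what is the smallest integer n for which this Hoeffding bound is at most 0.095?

1742

Require exp(−2nε²) ≤ 0.095, i.e. 2nε² ≥ ln(1/0.095) = 2.353878.
So n ≥ 2.353878 / (2·0.026²) = 1741.034.
The smallest integer n is 1742.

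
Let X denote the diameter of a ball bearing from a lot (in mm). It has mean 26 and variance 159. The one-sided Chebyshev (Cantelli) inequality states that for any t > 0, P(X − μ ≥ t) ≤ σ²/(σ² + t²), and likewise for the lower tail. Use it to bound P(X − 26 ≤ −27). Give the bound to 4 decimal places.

0.1791

Here σ² = 159 and t = 27, so σ² + t² = 888.
Cantelli's bound: 159/888 = 0.1791.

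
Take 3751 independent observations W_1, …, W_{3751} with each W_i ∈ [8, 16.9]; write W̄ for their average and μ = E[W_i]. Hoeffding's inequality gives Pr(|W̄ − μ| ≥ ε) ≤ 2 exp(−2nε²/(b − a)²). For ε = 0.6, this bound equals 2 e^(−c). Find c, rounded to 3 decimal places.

34.096

c = 2nε²/(b − a)² = 2·3751·0.6² / 8.9² = 34.0957.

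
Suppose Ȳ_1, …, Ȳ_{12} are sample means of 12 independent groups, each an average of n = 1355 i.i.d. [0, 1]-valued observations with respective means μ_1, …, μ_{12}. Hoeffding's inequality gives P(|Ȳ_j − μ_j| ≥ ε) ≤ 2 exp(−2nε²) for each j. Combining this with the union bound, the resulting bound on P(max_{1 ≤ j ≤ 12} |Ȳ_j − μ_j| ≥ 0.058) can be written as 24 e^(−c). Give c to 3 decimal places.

Union bound over the 12 events: P(max_{1 ≤ j ≤ 12} |Ȳ_j − μ_j| ≥ 0.058) ≤ 12·2·exp(−2nε²) = 24 exp(−2·1355·0.058²).
So c = 2·1355·0.058² = 9.1164.

9.116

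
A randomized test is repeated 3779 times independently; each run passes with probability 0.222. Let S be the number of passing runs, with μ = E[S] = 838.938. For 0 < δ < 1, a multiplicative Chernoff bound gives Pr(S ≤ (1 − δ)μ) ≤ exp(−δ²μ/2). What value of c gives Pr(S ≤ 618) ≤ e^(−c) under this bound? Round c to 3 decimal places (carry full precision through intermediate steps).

29.092

Write 618 = (1 − δ)μ, so δ = 1 − 618/838.938 = 0.2633544…
Then the exponent is δ²μ/2 = (μ − 618)²/(2μ) = 29.092495.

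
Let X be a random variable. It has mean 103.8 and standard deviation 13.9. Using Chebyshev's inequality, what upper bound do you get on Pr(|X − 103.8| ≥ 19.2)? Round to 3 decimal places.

0.524

Chebyshev: Pr(|X − μ| ≥ t) ≤ Var(X)/t².
Var(X) = σ² = 13.9² = 193.21.
Bound = 193.21 / 368.64 = 0.5241.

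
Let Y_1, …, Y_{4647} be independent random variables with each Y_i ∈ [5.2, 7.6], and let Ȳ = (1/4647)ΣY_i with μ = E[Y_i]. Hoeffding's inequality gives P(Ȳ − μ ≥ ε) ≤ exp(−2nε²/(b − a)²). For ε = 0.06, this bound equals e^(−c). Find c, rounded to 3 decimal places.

5.809

c = 2nε²/(b − a)² = 2·4647·0.06² / 2.4² = 5.8087.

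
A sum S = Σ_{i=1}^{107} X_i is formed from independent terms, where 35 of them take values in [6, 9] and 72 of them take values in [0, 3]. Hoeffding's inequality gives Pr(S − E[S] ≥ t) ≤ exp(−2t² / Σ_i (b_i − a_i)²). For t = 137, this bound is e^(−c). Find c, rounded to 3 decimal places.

38.980

Σ(b_i − a_i)² = 35·3² + 72·3² = 963.
c = 2t² / 963 = 2·137² / 963 = 38.9803.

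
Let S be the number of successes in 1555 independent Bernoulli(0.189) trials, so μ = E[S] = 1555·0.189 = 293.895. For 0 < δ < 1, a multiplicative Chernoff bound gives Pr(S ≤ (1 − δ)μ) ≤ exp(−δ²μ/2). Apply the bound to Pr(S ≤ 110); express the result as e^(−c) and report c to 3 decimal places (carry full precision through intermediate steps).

Write 110 = (1 − δ)μ, so δ = 1 − 110/293.895 = 0.6257167…
Then the exponent is δ²μ/2 = (μ − 110)²/(2μ) = 57.533083.

57.533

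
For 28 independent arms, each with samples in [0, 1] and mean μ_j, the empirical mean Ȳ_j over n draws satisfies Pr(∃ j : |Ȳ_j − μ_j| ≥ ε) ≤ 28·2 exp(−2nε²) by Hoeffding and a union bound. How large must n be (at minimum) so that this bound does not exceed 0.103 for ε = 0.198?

Need 2·28·exp(−2nε²) ≤ 0.103, i.e. exp(−2nε²) ≤ 0.103/56.
So 2nε² ≥ ln(56/0.103) = 6.298378.
Hence n ≥ 6.298378/(2·0.198²) = 80.328.
The smallest integer n is 81.

81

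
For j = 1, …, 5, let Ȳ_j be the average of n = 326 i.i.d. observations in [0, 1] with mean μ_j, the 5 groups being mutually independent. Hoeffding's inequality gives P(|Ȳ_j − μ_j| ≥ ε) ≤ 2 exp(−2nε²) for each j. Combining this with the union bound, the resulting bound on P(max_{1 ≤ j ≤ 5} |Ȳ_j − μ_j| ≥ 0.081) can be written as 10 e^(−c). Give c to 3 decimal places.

4.278

Union bound over the 5 events: P(max_{1 ≤ j ≤ 5} |Ȳ_j − μ_j| ≥ 0.081) ≤ 5·2·exp(−2nε²) = 10 exp(−2·326·0.081²).
So c = 2·326·0.081² = 4.2778.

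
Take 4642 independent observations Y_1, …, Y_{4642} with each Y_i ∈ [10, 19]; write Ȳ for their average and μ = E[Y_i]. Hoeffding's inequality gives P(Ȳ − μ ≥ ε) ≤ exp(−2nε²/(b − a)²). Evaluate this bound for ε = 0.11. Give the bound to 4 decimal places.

Exponent: 2nε²/(b − a)² = 2·4642·0.11² / 9² = 1.38687.
Bound = exp(−1.38687) = 0.24986.

0.2499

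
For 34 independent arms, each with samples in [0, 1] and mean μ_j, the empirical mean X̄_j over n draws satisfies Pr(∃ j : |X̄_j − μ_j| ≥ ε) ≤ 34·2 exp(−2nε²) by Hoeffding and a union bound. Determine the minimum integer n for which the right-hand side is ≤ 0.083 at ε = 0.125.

215

Need 2·34·exp(−2nε²) ≤ 0.083, i.e. exp(−2nε²) ≤ 0.083/68.
So 2nε² ≥ ln(68/0.083) = 6.708422.
Hence n ≥ 6.708422/(2·0.125²) = 214.670.
The smallest integer n is 215.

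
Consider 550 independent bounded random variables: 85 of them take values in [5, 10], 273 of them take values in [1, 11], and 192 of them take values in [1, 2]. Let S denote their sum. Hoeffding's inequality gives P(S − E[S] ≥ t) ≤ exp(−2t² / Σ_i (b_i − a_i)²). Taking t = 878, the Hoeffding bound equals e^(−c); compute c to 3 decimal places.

Σ(b_i − a_i)² = 85·5² + 273·10² + 192·1² = 29617.
c = 2t² / 29617 = 2·878² / 29617 = 52.0569.

52.057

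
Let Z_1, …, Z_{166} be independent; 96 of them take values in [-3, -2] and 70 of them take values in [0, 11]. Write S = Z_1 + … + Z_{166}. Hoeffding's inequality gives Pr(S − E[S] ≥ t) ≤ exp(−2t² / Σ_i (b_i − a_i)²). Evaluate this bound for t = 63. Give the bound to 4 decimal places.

Σ(b_i − a_i)² = 96·1² + 70·11² = 8566.
Exponent = 2·63² / 8566 = 0.92669.
Bound = exp(−0.92669) = 0.39586.

0.3959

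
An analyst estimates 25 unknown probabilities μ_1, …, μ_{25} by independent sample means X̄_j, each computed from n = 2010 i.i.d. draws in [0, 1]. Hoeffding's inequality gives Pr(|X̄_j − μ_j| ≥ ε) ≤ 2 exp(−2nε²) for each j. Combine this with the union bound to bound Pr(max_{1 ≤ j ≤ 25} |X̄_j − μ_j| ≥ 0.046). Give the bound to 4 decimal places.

0.0101

Per-experiment Hoeffding bound: 2·exp(−2·2010·0.046²) = 2·exp(−8.50632) = 0.00040437.
Union bound over 25 events: 25·0.00040437 = 0.01011.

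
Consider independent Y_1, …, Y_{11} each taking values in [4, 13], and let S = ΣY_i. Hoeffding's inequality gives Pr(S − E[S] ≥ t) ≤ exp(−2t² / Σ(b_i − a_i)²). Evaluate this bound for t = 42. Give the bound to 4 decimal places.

Σ(b_i − a_i)² = 11·(9)² = 891.
Exponent = 2·42²/891 = 3.9596.
Bound = exp(−3.9596) = 0.01907.

0.0191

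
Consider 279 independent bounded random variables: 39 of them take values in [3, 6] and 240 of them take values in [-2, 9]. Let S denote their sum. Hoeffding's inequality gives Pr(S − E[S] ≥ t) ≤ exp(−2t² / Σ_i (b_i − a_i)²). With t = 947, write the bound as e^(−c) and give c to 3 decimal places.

Σ(b_i − a_i)² = 39·3² + 240·11² = 29391.
c = 2t² / 29391 = 2·947² / 29391 = 61.0261.

61.026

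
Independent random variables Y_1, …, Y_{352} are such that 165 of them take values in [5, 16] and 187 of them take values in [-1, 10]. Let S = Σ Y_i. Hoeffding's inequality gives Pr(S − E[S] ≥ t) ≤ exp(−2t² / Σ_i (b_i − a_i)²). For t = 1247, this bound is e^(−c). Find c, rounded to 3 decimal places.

73.019

Σ(b_i − a_i)² = 165·11² + 187·11² = 42592.
c = 2t² / 42592 = 2·1247² / 42592 = 73.0188.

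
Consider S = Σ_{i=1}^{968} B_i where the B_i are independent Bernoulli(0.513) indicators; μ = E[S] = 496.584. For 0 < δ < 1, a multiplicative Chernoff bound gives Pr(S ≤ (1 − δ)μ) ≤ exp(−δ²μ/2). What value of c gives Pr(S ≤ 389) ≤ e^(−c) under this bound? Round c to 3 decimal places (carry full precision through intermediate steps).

Write 389 = (1 − δ)μ, so δ = 1 − 389/496.584 = 0.2166481…
Then the exponent is δ²μ/2 = (μ − 389)²/(2μ) = 11.653937.

11.654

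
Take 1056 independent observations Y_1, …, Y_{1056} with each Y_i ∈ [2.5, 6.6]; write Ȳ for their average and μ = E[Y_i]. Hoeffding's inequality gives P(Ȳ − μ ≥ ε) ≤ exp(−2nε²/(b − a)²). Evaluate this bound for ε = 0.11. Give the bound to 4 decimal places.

0.2187

Exponent: 2nε²/(b − a)² = 2·1056·0.11² / 4.1² = 1.52024.
Bound = exp(−1.52024) = 0.21866.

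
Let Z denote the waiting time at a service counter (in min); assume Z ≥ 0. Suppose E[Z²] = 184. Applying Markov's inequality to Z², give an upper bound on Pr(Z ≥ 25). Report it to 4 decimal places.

Since Z ≥ 0, the event {Z ≥ 25} is the same as {Z² ≥ 625}.
Markov's inequality applied to Z² gives Pr(Z² ≥ 625) ≤ E[Z²]/625 = 184/625 = 0.2944.

0.2944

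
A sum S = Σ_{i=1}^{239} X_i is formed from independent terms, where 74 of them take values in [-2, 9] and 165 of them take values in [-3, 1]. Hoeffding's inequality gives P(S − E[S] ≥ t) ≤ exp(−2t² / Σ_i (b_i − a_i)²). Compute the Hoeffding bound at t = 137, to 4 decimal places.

0.0393

Σ(b_i − a_i)² = 74·11² + 165·4² = 11594.
Exponent = 2·137² / 11594 = 3.23771.
Bound = exp(−3.23771) = 0.03925.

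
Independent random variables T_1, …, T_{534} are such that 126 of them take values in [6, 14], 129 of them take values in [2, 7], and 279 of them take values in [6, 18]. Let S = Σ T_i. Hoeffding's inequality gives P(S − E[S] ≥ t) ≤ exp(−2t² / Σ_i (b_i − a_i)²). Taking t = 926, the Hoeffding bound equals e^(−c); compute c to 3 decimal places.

Σ(b_i − a_i)² = 126·8² + 129·5² + 279·12² = 51465.
c = 2t² / 51465 = 2·926² / 51465 = 33.3227.

33.323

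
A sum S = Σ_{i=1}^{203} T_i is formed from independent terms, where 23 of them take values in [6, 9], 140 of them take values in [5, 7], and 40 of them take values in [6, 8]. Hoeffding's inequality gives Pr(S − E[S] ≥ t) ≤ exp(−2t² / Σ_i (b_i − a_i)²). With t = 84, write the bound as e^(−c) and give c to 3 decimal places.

15.223

Σ(b_i − a_i)² = 23·3² + 140·2² + 40·2² = 927.
c = 2t² / 927 = 2·84² / 927 = 15.2233.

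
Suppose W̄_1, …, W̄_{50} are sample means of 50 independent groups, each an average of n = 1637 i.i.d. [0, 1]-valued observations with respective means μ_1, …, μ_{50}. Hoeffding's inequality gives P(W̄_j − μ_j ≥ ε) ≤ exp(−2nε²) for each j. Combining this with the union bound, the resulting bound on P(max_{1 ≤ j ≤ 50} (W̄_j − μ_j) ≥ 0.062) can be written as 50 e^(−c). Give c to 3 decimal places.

Union bound over the 50 events: P(max_{1 ≤ j ≤ 50} (W̄_j − μ_j) ≥ 0.062) ≤ 50·exp(−2nε²) = 50 exp(−2·1637·0.062²).
So c = 2·1637·0.062² = 12.5853.

12.585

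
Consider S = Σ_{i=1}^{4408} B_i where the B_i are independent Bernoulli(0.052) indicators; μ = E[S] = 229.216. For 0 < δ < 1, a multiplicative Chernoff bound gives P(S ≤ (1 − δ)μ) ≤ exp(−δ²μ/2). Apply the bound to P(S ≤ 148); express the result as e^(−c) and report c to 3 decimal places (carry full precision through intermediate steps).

Write 148 = (1 − δ)μ, so δ = 1 − 148/229.216 = 0.3543208…
Then the exponent is δ²μ/2 = (μ − 148)²/(2μ) = 14.388260.

14.388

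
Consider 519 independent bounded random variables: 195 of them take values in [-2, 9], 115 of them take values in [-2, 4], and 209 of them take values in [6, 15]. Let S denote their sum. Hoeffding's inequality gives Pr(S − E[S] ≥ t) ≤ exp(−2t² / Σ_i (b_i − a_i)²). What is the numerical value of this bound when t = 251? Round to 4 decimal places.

Σ(b_i − a_i)² = 195·11² + 115·6² + 209·9² = 44664.
Exponent = 2·251² / 44664 = 2.82111.
Bound = exp(−2.82111) = 0.05954.

0.0595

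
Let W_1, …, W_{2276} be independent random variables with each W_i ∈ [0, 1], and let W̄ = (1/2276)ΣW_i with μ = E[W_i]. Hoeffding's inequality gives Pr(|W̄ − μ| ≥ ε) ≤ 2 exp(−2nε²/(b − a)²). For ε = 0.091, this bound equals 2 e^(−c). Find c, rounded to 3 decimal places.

37.695

c = 2nε²/(b − a)² = 2·2276·0.091² / 1² = 37.6951.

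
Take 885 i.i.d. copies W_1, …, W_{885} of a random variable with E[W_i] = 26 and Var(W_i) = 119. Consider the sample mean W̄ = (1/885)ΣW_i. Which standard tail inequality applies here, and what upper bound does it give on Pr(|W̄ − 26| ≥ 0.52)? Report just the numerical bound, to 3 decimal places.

With mean and variance of each term known, Chebyshev's inequality bounds the deviation of the sum (or sample mean).
Var(W̄) = Var(W_i)/n = 119/885 = 0.13446.
Chebyshev: Pr(|W̄ − 26| ≥ 0.52) ≤ Var(W̄)/(0.52)² = 119/(885·0.52²) = 0.4973.

0.497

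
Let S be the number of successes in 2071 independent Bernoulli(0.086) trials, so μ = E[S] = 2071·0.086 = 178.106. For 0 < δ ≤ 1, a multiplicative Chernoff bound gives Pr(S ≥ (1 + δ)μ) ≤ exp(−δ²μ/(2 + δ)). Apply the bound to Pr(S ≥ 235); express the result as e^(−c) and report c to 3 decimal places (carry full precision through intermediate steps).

7.836

Write 235 = (1 + δ)μ, so δ = 235/178.106 − 1 = 0.319439…
Then the exponent is δ²μ/(2 + δ) = (235 − μ)² / (μ·(2 + δ)) = 7.835585.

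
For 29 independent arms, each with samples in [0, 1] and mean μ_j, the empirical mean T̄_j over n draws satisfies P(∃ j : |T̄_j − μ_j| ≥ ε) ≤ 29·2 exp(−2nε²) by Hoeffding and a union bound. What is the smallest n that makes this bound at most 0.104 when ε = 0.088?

Need 2·29·exp(−2nε²) ≤ 0.104, i.e. exp(−2nε²) ≤ 0.104/58.
So 2nε² ≥ ln(58/0.104) = 6.323807.
Hence n ≥ 6.323807/(2·0.088²) = 408.304.
The smallest integer n is 409.

409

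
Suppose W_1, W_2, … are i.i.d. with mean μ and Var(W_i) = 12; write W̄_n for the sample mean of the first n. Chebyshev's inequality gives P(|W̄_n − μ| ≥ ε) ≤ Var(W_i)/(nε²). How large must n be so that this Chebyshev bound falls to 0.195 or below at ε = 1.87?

Require 12/(n·1.87²) ≤ 0.195, i.e. n ≥ 12/(0.195·1.87²) = 17.598.
The smallest integer n is 18.

18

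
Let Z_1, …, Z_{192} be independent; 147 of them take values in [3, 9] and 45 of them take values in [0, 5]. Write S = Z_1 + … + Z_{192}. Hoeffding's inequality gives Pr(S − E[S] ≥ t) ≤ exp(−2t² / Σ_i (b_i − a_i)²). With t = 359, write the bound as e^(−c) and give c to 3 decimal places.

40.169

Σ(b_i − a_i)² = 147·6² + 45·5² = 6417.
c = 2t² / 6417 = 2·359² / 6417 = 40.1686.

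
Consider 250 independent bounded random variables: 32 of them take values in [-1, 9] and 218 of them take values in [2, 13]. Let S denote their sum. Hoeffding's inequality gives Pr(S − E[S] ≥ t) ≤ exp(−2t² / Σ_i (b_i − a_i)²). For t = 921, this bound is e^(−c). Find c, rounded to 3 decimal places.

Σ(b_i − a_i)² = 32·10² + 218·11² = 29578.
c = 2t² / 29578 = 2·921² / 29578 = 57.3562.

57.356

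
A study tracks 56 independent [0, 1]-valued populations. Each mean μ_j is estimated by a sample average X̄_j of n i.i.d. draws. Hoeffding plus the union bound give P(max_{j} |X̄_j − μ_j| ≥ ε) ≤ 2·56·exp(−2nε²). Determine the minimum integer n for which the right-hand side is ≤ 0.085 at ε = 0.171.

123

Need 2·56·exp(−2nε²) ≤ 0.085, i.e. exp(−2nε²) ≤ 0.085/112.
So 2nε² ≥ ln(112/0.085) = 7.183603.
Hence n ≥ 7.183603/(2·0.171²) = 122.834.
The smallest integer n is 123.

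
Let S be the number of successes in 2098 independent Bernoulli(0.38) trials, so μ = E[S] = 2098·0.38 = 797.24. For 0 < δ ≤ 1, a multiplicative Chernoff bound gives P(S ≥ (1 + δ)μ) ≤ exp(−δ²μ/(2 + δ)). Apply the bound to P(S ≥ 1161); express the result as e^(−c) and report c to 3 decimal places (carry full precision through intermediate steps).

67.572

Write 1161 = (1 + δ)μ, so δ = 1161/797.24 − 1 = 0.4562741…
Then the exponent is δ²μ/(2 + δ) = (1161 − μ)² / (μ·(2 + δ)) = 67.571563.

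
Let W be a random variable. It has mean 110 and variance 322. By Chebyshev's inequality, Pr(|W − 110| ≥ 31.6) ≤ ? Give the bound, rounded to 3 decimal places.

Chebyshev: Pr(|W − μ| ≥ t) ≤ Var(W)/t².
Bound = 322 / 998.56 = 0.3225.

0.322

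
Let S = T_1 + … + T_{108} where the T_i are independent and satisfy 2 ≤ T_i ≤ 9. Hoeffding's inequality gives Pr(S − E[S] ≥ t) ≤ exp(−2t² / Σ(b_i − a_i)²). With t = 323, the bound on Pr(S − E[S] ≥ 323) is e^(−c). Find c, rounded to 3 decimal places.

39.429

Σ(b_i − a_i)² = 108·(7)² = 5292.
c = 2t²/5292 = 2·323²/5292 = 39.4289.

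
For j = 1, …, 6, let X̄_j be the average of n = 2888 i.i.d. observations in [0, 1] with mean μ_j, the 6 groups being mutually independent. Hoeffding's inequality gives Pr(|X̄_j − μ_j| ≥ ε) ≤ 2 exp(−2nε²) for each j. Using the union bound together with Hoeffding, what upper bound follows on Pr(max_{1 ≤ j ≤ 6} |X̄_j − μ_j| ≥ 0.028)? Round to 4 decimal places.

Per-experiment Hoeffding bound: 2·exp(−2·2888·0.028²) = 2·exp(−4.52838) = 0.021596.
Union bound over 6 events: 6·0.021596 = 0.12958.

0.1296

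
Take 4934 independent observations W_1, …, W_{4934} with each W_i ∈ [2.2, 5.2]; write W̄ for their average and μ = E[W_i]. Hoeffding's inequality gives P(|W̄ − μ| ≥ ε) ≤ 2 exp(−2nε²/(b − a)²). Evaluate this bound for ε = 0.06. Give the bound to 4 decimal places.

0.0386

Exponent: 2nε²/(b − a)² = 2·4934·0.06² / 3² = 3.94720.
Bound = 2·exp(−3.94720) = 0.03862.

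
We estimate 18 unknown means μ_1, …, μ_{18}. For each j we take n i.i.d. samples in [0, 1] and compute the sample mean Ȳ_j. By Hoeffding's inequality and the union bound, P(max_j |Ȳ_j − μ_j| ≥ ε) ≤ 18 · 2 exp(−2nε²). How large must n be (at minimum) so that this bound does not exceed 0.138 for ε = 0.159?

111

Need 2·18·exp(−2nε²) ≤ 0.138, i.e. exp(−2nε²) ≤ 0.138/36.
So 2nε² ≥ ln(36/0.138) = 5.564021.
Hence n ≥ 5.564021/(2·0.159²) = 110.044.
The smallest integer n is 111.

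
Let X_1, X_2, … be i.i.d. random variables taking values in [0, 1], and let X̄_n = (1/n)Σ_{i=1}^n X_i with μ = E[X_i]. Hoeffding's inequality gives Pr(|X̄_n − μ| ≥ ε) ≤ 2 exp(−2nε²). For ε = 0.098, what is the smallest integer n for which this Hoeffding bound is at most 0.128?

Require 2·exp(−2nε²) ≤ 0.128, i.e. 2nε² ≥ ln(2/0.128) = 2.748872.
So n ≥ 2.748872 / (2·0.098²) = 143.111.
The smallest integer n is 144.

144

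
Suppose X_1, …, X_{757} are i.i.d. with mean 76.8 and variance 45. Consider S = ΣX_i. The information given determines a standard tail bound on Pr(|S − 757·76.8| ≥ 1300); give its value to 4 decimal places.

0.0202

With mean and variance of each term known, Chebyshev's inequality bounds the deviation of the sum (or sample mean).
Var(S) = n·Var(X_i) = 757·45 = 34065.
Chebyshev: Pr(|S − 757·76.8| ≥ 1300) ≤ Var(S)/1300² = 34065/1690000 = 0.0202.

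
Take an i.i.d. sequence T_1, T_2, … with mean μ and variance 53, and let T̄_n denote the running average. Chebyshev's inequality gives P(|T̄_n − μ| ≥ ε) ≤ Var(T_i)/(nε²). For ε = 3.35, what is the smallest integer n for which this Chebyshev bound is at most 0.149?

Require 53/(n·3.35²) ≤ 0.149, i.e. n ≥ 53/(0.149·3.35²) = 31.696.
The smallest integer n is 32.

32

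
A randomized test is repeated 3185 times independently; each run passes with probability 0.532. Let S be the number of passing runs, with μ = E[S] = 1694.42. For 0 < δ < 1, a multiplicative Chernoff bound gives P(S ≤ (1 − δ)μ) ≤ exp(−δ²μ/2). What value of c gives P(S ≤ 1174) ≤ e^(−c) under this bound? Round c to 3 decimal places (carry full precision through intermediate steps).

79.920

Write 1174 = (1 − δ)μ, so δ = 1 − 1174/1694.42 = 0.3071375…
Then the exponent is δ²μ/2 = (μ − 1174)²/(2μ) = 79.920261.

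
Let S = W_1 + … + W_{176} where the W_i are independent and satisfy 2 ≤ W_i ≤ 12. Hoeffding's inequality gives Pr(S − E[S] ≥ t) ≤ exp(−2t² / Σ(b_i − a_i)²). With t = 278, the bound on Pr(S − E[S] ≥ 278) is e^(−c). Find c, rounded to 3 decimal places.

8.782

Σ(b_i − a_i)² = 176·(10)² = 17600.
c = 2t²/17600 = 2·278²/17600 = 8.7823.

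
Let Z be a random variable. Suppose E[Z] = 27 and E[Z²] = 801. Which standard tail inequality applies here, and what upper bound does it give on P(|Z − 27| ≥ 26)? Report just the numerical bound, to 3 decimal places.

The first two moments determine the variance, so Chebyshev's inequality is the sharpest standard bound available.
Var(Z) = E[Z²] − (E[Z])² = 801 − 729 = 72.
Chebyshev's inequality: P(|Z − μ| ≥ t) ≤ Var(Z)/t² = 72/676 = 0.1065.

0.107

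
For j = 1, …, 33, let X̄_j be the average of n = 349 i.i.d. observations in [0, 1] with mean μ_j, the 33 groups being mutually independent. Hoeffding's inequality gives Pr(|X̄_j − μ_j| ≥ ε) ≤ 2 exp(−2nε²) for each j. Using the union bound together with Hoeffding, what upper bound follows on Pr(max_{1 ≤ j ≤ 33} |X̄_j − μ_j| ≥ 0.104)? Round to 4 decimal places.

0.0347

Per-experiment Hoeffding bound: 2·exp(−2·349·0.104²) = 2·exp(−7.54957) = 0.0010527.
Union bound over 33 events: 33·0.0010527 = 0.03474.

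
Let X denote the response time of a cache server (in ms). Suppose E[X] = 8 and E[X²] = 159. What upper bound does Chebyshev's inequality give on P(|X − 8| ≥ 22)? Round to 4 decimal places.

Var(X) = E[X²] − (E[X])² = 159 − 64 = 95.
Chebyshev's inequality: P(|X − μ| ≥ t) ≤ Var(X)/t² = 95/484 = 0.1963.

0.1963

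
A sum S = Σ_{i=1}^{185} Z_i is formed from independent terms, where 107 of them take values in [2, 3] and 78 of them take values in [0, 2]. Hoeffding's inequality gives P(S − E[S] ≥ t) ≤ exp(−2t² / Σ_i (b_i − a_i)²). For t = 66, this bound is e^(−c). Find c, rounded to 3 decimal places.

Σ(b_i − a_i)² = 107·1² + 78·2² = 419.
c = 2t² / 419 = 2·66² / 419 = 20.7924.

20.792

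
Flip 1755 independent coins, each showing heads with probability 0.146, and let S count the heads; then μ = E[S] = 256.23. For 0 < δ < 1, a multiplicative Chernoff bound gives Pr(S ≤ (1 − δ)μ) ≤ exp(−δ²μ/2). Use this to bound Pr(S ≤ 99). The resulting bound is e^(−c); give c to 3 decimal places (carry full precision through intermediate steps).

48.240

Write 99 = (1 − δ)μ, so δ = 1 − 99/256.23 = 0.6136284…
Then the exponent is δ²μ/2 = (μ − 99)²/(2μ) = 48.240395.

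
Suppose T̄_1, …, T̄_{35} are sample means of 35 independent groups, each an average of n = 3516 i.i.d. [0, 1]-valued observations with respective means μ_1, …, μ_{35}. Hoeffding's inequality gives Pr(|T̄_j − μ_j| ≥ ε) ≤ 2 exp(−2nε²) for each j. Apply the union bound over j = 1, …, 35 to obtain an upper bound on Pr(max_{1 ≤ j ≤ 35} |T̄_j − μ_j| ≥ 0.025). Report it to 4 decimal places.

Per-experiment Hoeffding bound: 2·exp(−2·3516·0.025²) = 2·exp(−4.39500) = 0.024678.
Union bound over 35 events: 35·0.024678 = 0.86372.

0.8637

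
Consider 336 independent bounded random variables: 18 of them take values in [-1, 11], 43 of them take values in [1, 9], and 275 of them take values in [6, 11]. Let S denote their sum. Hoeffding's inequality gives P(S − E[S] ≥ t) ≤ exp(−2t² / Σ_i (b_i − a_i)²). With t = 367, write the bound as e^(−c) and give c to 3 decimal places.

22.046

Σ(b_i − a_i)² = 18·12² + 43·8² + 275·5² = 12219.
c = 2t² / 12219 = 2·367² / 12219 = 22.0458.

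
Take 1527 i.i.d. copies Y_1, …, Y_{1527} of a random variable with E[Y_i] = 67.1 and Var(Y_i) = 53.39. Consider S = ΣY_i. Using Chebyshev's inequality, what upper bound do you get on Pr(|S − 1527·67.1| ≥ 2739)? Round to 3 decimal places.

0.011

Var(S) = n·Var(Y_i) = 1527·53.39 = 81526.53.
Chebyshev: Pr(|S − 1527·67.1| ≥ 2739) ≤ Var(S)/2739² = 81526.53/7502121 = 0.0109.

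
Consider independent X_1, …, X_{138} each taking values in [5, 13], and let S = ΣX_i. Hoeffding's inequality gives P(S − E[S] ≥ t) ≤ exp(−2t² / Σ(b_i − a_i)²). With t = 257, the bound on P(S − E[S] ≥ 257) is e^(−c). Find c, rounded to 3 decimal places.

Σ(b_i − a_i)² = 138·(8)² = 8832.
c = 2t²/8832 = 2·257²/8832 = 14.9567.

14.957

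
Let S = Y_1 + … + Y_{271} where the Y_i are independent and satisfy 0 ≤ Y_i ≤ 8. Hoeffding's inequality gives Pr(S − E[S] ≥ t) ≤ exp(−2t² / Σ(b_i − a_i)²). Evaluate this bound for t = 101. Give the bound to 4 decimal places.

0.3084

Σ(b_i − a_i)² = 271·(8)² = 17344.
Exponent = 2·101²/17344 = 1.1763.
Bound = exp(−1.1763) = 0.30841.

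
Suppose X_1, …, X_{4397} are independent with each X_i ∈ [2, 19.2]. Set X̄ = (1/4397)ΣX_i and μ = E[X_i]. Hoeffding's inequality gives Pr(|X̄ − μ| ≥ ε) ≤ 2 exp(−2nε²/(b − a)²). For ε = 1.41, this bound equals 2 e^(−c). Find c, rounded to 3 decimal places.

59.097

c = 2nε²/(b − a)² = 2·4397·1.41² / 17.2² = 59.0973.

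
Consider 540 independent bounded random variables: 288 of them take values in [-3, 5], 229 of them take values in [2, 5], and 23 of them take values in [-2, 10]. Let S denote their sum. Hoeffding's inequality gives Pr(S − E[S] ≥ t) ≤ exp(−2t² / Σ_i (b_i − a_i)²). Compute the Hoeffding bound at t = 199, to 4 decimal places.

0.0359

Σ(b_i − a_i)² = 288·8² + 229·3² + 23·12² = 23805.
Exponent = 2·199² / 23805 = 3.32712.
Bound = exp(−3.32712) = 0.03590.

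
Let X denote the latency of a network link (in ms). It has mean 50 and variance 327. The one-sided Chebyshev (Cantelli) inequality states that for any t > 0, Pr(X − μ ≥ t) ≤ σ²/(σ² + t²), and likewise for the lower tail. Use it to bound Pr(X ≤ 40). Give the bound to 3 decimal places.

Here σ² = 327 and t = 10, so σ² + t² = 427.
Cantelli's bound: 327/427 = 0.7658.

0.766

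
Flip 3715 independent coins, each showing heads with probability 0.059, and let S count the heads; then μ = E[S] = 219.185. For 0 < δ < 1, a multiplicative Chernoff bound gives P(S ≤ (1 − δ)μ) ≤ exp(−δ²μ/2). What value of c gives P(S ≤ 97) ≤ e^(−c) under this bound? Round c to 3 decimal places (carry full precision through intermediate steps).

Write 97 = (1 − δ)μ, so δ = 1 − 97/219.185 = 0.5574515…
Then the exponent is δ²μ/2 = (μ − 97)²/(2μ) = 34.056104.

34.056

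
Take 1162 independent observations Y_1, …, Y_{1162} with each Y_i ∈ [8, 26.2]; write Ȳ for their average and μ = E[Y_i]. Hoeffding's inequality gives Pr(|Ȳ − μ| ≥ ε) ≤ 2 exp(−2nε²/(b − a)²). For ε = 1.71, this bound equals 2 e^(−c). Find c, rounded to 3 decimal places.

c = 2nε²/(b − a)² = 2·1162·1.71² / 18.2² = 20.5157.

20.516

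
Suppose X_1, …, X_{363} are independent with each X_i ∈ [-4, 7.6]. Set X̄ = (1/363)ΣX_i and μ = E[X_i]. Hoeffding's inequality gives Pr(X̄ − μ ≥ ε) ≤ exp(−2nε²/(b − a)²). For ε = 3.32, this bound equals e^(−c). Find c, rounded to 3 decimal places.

c = 2nε²/(b − a)² = 2·363·3.32² / 11.6² = 59.4698.

59.470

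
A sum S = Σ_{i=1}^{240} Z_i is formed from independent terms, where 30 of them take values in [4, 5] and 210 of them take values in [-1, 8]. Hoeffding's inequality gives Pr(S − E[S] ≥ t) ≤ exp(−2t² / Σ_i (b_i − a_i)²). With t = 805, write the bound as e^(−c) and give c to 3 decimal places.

Σ(b_i − a_i)² = 30·1² + 210·9² = 17040.
c = 2t² / 17040 = 2·805² / 17040 = 76.0593.

76.059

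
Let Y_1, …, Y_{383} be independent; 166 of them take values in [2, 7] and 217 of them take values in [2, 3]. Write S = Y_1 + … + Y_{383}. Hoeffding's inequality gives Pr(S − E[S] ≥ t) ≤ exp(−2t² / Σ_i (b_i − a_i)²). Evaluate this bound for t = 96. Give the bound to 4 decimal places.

0.0147

Σ(b_i − a_i)² = 166·5² + 217·1² = 4367.
Exponent = 2·96² / 4367 = 4.22075.
Bound = exp(−4.22075) = 0.01469.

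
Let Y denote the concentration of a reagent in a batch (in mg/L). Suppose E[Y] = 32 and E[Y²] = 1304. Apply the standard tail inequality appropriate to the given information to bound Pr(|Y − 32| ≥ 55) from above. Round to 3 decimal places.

0.093

The first two moments determine the variance, so Chebyshev's inequality is the sharpest standard bound available.
Var(Y) = E[Y²] − (E[Y])² = 1304 − 1024 = 280.
Chebyshev's inequality: Pr(|Y − μ| ≥ t) ≤ Var(Y)/t² = 280/3025 = 0.0926.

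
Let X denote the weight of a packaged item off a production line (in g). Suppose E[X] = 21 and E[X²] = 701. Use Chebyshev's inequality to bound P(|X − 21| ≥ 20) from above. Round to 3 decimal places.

Var(X) = E[X²] − (E[X])² = 701 − 441 = 260.
Chebyshev's inequality: P(|X − μ| ≥ t) ≤ Var(X)/t² = 260/400 = 0.6500.

0.650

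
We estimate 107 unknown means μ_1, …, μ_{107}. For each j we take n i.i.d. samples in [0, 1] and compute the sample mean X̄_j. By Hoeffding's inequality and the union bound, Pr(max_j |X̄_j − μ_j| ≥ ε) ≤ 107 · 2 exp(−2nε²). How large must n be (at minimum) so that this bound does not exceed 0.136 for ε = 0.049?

1533

Need 2·107·exp(−2nε²) ≤ 0.136, i.e. exp(−2nε²) ≤ 0.136/214.
So 2nε² ≥ ln(214/0.136) = 7.361076.
Hence n ≥ 7.361076/(2·0.049²) = 1532.919.
The smallest integer n is 1533.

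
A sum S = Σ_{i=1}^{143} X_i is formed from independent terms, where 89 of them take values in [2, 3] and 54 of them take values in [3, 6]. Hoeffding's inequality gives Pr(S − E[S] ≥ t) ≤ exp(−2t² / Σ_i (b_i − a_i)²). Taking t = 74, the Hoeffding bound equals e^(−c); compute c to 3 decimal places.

Σ(b_i − a_i)² = 89·1² + 54·3² = 575.
c = 2t² / 575 = 2·74² / 575 = 19.0470.

19.047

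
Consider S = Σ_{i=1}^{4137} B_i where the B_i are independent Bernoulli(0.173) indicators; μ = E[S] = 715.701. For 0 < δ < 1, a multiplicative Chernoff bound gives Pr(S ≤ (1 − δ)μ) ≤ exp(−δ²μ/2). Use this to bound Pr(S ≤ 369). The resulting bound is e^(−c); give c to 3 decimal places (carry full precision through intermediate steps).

83.975

Write 369 = (1 − δ)μ, so δ = 1 − 369/715.701 = 0.4844216…
Then the exponent is δ²μ/2 = (μ − 369)²/(2μ) = 83.974721.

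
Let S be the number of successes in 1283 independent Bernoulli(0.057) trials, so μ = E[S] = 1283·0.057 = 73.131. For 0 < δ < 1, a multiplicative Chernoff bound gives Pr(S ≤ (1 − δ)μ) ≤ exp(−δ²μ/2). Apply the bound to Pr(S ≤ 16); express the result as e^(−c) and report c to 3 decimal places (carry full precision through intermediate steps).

22.316

Write 16 = (1 − δ)μ, so δ = 1 − 16/73.131 = 0.7812145…
Then the exponent is δ²μ/2 = (μ − 16)²/(2μ) = 22.315784.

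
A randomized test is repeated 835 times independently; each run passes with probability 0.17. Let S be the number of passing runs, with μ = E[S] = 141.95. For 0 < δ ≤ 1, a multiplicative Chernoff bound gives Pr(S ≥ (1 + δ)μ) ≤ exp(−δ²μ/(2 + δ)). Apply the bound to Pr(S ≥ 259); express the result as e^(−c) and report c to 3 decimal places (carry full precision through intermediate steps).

Write 259 = (1 + δ)μ, so δ = 259/141.95 − 1 = 0.8245861…
Then the exponent is δ²μ/(2 + δ) = (259 − μ)² / (μ·(2 + δ)) = 34.170601.

34.171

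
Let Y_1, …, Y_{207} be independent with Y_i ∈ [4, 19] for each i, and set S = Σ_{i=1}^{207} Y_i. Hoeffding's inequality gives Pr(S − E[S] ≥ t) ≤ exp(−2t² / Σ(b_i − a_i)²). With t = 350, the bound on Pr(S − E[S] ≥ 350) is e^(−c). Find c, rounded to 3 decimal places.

Σ(b_i − a_i)² = 207·(15)² = 46575.
c = 2t²/46575 = 2·350²/46575 = 5.2603.

5.260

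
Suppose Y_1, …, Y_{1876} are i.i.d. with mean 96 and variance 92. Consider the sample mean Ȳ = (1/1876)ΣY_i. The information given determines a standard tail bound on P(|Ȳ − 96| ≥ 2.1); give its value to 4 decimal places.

With mean and variance of each term known, Chebyshev's inequality bounds the deviation of the sum (or sample mean).
Var(Ȳ) = Var(Y_i)/n = 92/1876 = 0.049041.
Chebyshev: P(|Ȳ − 96| ≥ 2.1) ≤ Var(Ȳ)/(2.1)² = 92/(1876·2.1²) = 0.0111.

0.0111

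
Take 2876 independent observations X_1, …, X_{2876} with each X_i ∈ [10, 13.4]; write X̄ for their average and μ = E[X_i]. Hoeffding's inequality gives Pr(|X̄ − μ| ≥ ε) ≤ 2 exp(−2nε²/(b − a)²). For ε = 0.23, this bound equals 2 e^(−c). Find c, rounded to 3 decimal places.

c = 2nε²/(b − a)² = 2·2876·0.23² / 3.4² = 26.3219.

26.322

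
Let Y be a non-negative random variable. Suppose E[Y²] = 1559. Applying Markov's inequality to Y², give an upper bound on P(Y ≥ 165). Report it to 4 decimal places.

Since Y ≥ 0, the event {Y ≥ 165} is the same as {Y² ≥ 27225}.
Markov's inequality applied to Y² gives P(Y² ≥ 27225) ≤ E[Y²]/27225 = 1559/27225 = 0.0573.

0.0573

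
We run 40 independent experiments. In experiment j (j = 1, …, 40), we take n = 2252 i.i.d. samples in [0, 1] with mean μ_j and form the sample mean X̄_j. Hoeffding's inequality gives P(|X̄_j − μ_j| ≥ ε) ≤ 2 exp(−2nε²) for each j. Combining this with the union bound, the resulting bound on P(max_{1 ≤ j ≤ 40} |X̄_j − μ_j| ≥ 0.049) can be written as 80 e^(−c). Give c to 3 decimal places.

Union bound over the 40 events: P(max_{1 ≤ j ≤ 40} |X̄_j − μ_j| ≥ 0.049) ≤ 40·2·exp(−2nε²) = 80 exp(−2·2252·0.049²).
So c = 2·2252·0.049² = 10.8141.

10.814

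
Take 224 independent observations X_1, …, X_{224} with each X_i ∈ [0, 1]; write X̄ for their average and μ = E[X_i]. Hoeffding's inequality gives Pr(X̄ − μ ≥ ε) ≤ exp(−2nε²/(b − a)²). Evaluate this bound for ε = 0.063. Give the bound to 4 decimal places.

Exponent: 2nε²/(b − a)² = 2·224·0.063² / 1² = 1.77811.
Bound = exp(−1.77811) = 0.16896.

0.1690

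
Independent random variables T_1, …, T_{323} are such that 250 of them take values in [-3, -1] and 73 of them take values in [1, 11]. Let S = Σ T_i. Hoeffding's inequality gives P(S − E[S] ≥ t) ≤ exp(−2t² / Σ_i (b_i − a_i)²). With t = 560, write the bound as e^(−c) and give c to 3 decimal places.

75.566

Σ(b_i − a_i)² = 250·2² + 73·10² = 8300.
c = 2t² / 8300 = 2·560² / 8300 = 75.5663.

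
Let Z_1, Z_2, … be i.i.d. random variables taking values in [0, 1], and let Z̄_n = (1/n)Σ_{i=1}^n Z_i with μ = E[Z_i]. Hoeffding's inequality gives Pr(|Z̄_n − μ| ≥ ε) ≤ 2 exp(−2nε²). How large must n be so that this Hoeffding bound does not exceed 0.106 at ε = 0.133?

84

Require 2·exp(−2nε²) ≤ 0.106, i.e. 2nε² ≥ ln(2/0.106) = 2.937463.
So n ≥ 2.937463 / (2·0.133²) = 83.031.
The smallest integer n is 84.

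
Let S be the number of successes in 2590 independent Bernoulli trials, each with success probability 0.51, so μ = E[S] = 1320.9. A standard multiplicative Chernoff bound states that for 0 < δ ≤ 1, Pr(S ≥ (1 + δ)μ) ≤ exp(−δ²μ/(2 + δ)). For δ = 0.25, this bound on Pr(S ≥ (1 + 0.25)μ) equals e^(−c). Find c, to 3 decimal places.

c = δ²μ/(2 + δ) = 0.25²·1320.9/(2 + 0.25) = 36.6917.

36.692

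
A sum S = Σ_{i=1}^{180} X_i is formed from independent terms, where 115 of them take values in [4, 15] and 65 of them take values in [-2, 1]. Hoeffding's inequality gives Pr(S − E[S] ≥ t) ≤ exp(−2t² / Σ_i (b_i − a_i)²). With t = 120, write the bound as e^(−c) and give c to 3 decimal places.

1.986

Σ(b_i − a_i)² = 115·11² + 65·3² = 14500.
c = 2t² / 14500 = 2·120² / 14500 = 1.9862.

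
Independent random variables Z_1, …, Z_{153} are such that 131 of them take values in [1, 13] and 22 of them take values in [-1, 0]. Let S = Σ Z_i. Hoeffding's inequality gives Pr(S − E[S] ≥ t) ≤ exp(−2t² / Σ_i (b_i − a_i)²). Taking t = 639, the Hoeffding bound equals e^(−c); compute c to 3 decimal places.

43.241

Σ(b_i − a_i)² = 131·12² + 22·1² = 18886.
c = 2t² / 18886 = 2·639² / 18886 = 43.2406.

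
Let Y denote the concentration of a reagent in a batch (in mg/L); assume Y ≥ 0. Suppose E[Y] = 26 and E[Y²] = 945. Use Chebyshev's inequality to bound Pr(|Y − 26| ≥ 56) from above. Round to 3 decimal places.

Var(Y) = E[Y²] − (E[Y])² = 945 − 676 = 269.
Chebyshev's inequality: Pr(|Y − μ| ≥ t) ≤ Var(Y)/t² = 269/3136 = 0.0858.

0.086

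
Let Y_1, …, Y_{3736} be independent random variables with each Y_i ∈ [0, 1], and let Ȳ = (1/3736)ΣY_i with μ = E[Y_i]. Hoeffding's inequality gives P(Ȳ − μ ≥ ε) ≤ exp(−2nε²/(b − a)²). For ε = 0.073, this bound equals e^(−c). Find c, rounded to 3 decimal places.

39.818

c = 2nε²/(b − a)² = 2·3736·0.073² / 1² = 39.8183.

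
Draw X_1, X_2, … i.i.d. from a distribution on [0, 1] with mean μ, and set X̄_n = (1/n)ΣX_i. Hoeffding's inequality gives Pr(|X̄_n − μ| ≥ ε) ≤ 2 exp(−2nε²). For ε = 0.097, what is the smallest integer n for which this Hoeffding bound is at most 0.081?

Require 2·exp(−2nε²) ≤ 0.081, i.e. 2nε² ≥ ln(2/0.081) = 3.206453.
So n ≥ 3.206453 / (2·0.097²) = 170.393.
The smallest integer n is 171.

171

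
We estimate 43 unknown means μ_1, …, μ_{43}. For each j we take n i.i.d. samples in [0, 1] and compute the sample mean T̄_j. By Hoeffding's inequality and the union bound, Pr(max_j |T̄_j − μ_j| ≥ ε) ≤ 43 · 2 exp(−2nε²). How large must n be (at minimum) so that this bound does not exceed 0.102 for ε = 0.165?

Need 2·43·exp(−2nε²) ≤ 0.102, i.e. exp(−2nε²) ≤ 0.102/86.
So 2nε² ≥ ln(86/0.102) = 6.737130.
Hence n ≥ 6.737130/(2·0.165²) = 123.731.
The smallest integer n is 124.

124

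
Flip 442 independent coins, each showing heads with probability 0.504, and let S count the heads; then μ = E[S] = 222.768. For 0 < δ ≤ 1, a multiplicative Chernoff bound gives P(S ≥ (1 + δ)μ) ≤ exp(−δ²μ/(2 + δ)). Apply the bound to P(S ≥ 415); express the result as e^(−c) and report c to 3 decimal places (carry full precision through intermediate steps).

57.941

Write 415 = (1 + δ)μ, so δ = 415/222.768 − 1 = 0.8629247…
Then the exponent is δ²μ/(2 + δ) = (415 − μ)² / (μ·(2 + δ)) = 57.941355.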